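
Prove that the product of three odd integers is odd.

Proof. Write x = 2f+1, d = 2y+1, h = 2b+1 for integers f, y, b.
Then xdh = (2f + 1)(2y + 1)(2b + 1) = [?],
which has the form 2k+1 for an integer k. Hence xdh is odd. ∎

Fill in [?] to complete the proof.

(2f + 1)(2y + 1)(2b + 1) = 8bfy + 4bf + 4by + 2b + 4fy + 2f + 2y + 1
= 2(4bfy + 2bf + 2by + b + 2fy + f + y) + 1.
Since 4bfy + 2bf + 2by + b + 2fy + f + y is an integer, the product is of the form 2k+1 for an integer k.

2(4bfy + 2bf + 2by + b + 2fy + f + y) + 1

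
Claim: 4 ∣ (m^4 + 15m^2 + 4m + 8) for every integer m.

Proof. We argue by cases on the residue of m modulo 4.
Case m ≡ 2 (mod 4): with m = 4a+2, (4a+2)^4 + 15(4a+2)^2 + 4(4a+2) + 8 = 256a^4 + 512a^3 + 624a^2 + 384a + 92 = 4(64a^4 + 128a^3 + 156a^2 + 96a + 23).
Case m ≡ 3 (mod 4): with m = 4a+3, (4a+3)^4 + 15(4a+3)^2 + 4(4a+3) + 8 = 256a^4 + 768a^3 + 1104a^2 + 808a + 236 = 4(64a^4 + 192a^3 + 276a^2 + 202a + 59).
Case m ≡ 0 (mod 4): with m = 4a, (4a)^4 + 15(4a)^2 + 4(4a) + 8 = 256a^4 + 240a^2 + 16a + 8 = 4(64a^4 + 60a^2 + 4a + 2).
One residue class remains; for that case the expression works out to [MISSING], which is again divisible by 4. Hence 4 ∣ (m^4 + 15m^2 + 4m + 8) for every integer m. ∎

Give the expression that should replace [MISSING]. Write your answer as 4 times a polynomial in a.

The residues treated are {2, 3, 0}, so the missing case is m ≡ 1 (mod 4); write m = 4a+1.
Then (4a+1)^4 + 15(4a+1)^2 + 4(4a+1) + 8 = 256a^4 + 256a^3 + 336a^2 + 152a + 28 = 4(64a^4 + 64a^3 + 84a^2 + 38a + 7).

4(64a^4 + 64a^3 + 84a^2 + 38a + 7)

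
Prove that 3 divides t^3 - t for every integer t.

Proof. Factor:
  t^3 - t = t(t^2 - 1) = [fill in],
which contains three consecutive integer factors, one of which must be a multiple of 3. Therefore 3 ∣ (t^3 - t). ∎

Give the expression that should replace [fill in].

t(t^2 - 1) = t(t - 1)(t + 1) = (t - 1)t(t + 1).
These three factors are consecutive integers, so their product is divisible by 3.

(t - 1)t(t + 1)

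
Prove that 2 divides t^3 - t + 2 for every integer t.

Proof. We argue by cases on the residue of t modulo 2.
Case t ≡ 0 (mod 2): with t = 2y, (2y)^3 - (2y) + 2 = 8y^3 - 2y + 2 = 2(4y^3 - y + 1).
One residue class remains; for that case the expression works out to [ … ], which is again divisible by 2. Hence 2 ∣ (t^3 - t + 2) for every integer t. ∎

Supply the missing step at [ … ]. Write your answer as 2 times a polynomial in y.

2(4y^3 + 6y^2 + 2y + 1)

The residues treated are {0}, so the missing case is t ≡ 1 (mod 2); write t = 2y+1.
Then (2y+1)^3 - (2y+1) + 2 = 8y^3 + 12y^2 + 4y + 2 = 2(4y^3 + 6y^2 + 2y + 1).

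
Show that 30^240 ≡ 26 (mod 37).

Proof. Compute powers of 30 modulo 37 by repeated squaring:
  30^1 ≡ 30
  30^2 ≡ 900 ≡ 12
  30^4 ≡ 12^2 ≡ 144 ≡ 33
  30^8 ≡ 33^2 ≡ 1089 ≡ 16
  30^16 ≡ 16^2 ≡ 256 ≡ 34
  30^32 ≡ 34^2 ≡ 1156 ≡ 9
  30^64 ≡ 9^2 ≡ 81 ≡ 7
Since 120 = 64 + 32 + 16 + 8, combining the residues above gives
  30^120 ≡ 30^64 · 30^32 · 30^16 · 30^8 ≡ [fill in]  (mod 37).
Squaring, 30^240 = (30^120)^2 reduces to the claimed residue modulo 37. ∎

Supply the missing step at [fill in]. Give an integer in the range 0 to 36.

10

30^64 · 30^32 · 30^16 · 30^8 ≡ 7 · 9 · 34 · 16 = 34272.
34272 mod 37 = 10, so 30^120 ≡ 10 (mod 37).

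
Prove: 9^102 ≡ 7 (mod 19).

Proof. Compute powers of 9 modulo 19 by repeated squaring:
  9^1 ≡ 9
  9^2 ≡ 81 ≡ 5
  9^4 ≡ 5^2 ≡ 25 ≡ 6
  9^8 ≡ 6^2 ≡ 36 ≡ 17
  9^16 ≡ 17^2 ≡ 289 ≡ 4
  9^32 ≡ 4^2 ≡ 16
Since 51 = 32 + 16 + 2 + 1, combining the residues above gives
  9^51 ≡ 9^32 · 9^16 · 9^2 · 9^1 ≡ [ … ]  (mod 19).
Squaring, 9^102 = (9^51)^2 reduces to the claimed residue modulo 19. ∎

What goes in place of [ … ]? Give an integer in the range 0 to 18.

Multiply the listed residues: 16 · 4 · 5 · 9 = 64 → 320 → 2880.
Reducing modulo 19: 2880 = 151·19 + 11, so 9^51 ≡ 11.

11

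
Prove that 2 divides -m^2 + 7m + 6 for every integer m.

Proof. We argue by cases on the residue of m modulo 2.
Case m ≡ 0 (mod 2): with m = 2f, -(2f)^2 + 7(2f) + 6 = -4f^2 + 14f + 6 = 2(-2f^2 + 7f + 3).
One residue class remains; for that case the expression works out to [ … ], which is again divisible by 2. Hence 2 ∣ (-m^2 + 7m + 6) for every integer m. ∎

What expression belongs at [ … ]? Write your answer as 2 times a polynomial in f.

2(-2f^2 + 5f + 6)

Only m ≡ 1 (mod 2) is unaccounted for. Put m = 2f+1:
-(2f+1)^2 + 7(2f+1) + 6 expands to -4f^2 + 10f + 12,
and factoring out 2 leaves 2(-2f^2 + 5f + 6).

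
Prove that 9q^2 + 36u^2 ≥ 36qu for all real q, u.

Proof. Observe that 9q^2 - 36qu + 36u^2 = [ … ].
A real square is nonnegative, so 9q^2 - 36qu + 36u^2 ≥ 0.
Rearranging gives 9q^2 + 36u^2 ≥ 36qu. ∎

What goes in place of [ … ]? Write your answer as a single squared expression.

The leading and trailing coefficients are 3^2 and 6^2, and 36 = 2·3·6, so the trinomial is (3q - 6u)^2.
Hence 9q^2 - 36qu + 36u^2 ≥ 0.

(3q - 6u)^2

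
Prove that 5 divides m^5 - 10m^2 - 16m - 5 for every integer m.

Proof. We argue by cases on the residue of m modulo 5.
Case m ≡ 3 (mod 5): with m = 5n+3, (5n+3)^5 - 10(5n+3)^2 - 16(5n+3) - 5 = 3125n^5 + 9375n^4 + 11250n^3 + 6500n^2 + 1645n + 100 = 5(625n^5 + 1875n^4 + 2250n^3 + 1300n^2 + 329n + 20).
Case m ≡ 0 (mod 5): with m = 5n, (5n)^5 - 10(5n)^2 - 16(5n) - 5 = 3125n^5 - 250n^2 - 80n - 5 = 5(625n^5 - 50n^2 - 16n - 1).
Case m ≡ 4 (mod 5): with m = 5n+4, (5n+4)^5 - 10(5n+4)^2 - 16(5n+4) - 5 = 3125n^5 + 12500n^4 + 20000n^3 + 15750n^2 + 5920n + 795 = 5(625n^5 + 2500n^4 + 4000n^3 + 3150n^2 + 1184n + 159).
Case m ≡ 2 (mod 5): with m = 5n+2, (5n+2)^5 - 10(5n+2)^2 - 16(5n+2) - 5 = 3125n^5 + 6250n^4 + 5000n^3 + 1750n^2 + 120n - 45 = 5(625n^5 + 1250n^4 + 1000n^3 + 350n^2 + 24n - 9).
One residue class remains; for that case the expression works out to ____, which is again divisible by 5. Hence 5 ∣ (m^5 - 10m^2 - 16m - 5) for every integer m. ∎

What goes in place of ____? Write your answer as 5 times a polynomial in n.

The residues treated are {3, 0, 4, 2}, so the missing case is m ≡ 1 (mod 5); write m = 5n+1.
Then (5n+1)^5 - 10(5n+1)^2 - 16(5n+1) - 5 = 3125n^5 + 3125n^4 + 1250n^3 - 155n - 30 = 5(625n^5 + 625n^4 + 250n^3 - 31n - 6).

5(625n^5 + 625n^4 + 250n^3 - 31n - 6)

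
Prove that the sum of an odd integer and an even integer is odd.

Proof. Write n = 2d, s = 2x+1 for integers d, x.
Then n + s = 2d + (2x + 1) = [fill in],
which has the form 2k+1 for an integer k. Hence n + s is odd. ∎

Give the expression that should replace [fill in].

2(d + x) + 1

2d + (2x + 1) = 2d + 2x + 1
= 2(d + x) + 1.
Since d + x is an integer, the sum is of the form 2k+1 for an integer k.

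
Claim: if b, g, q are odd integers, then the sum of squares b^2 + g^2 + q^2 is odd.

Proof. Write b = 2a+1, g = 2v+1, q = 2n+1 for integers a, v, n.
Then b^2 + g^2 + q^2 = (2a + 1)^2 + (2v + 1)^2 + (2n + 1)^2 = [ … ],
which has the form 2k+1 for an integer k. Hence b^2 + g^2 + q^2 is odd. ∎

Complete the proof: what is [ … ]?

(2a + 1)^2 + (2v + 1)^2 + (2n + 1)^2 = 4a^2 + 4a + 4n^2 + 4n + 4v^2 + 4v + 3
= 2(2a^2 + 2a + 2n^2 + 2n + 2v^2 + 2v + 1) + 1.
Since 2a^2 + 2a + 2n^2 + 2n + 2v^2 + 2v + 1 is an integer, the sum of squares is of the form 2k+1 for an integer k.

2(2a^2 + 2a + 2n^2 + 2n + 2v^2 + 2v + 1) + 1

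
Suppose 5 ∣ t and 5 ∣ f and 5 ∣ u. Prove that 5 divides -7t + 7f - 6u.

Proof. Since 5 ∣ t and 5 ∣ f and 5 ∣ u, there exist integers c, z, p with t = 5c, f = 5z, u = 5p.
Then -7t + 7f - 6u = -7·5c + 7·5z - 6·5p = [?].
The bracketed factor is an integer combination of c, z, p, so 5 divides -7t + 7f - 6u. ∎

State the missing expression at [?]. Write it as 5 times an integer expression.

5(-7c - 6p + 7z)

Each term has a factor of 5: -7·5c + 7·5z - 6·5p = 5·(-7c - 6p + 7z).
Since -7c - 6p + 7z is an integer, 5 ∣ (-7t + 7f - 6u).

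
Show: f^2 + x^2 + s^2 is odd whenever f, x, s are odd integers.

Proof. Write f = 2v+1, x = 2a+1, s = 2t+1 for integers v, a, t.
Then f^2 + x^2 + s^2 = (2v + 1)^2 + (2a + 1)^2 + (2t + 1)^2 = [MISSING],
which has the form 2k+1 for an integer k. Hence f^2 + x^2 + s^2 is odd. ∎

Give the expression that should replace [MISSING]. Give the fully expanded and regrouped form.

2(2a^2 + 2a + 2t^2 + 2t + 2v^2 + 2v + 1) + 1

Expanding: (2v + 1)^2 + (2a + 1)^2 + (2t + 1)^2 = 4a^2 + 4a + 4t^2 + 4t + 4v^2 + 4v + 3.
Every term except the constant is even, so this is 2(2a^2 + 2a + 2t^2 + 2t + 2v^2 + 2v + 1) + 1,
and 2a^2 + 2a + 2t^2 + 2t + 2v^2 + 2v + 1 ∈ ℤ gives the required form.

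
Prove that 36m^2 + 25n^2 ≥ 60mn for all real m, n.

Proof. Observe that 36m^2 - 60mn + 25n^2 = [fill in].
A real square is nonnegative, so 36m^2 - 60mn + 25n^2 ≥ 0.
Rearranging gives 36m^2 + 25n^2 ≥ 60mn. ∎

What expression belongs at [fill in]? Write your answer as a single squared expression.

The leading and trailing coefficients are 6^2 and 5^2, and 60 = 2·6·5, so the trinomial is (6m - 5n)^2.
Hence 36m^2 - 60mn + 25n^2 ≥ 0.

(6m - 5n)^2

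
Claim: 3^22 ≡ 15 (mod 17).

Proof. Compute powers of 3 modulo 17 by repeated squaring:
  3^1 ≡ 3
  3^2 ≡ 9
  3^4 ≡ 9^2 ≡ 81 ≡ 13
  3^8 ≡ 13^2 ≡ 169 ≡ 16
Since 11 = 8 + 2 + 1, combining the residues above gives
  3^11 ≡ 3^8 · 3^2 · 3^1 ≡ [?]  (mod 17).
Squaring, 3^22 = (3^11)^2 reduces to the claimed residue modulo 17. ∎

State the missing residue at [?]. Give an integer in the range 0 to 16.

Multiply the listed residues: 16 · 9 · 3 = 144 → 432.
Reducing modulo 17: 432 = 25·17 + 7, so 3^11 ≡ 7.

7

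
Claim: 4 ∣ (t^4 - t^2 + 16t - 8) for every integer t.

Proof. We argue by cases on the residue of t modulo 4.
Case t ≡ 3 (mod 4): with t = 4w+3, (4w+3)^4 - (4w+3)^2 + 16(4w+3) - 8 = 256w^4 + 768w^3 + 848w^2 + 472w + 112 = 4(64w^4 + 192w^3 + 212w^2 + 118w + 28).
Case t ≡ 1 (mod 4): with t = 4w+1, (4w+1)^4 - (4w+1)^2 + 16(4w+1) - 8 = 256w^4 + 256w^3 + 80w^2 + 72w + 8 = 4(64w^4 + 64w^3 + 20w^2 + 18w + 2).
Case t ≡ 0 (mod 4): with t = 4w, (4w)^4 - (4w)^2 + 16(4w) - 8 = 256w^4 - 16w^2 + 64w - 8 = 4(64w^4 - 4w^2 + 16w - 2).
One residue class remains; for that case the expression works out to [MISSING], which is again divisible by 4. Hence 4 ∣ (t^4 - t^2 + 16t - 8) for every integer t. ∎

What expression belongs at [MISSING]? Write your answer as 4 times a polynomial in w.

Only t ≡ 2 (mod 4) is unaccounted for. Put t = 4w+2:
(4w+2)^4 - (4w+2)^2 + 16(4w+2) - 8 expands to 256w^4 + 512w^3 + 368w^2 + 176w + 36,
and factoring out 4 leaves 4(64w^4 + 128w^3 + 92w^2 + 44w + 9).

4(64w^4 + 128w^3 + 92w^2 + 44w + 9)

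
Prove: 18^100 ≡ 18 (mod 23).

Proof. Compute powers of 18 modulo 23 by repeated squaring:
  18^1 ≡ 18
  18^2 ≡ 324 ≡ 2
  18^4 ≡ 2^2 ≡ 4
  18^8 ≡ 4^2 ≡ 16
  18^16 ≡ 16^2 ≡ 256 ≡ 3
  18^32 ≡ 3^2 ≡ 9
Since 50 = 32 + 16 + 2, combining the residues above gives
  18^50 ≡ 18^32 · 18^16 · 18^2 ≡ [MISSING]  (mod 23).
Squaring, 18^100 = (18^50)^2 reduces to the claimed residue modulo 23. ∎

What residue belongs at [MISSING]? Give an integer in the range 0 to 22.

Multiply the listed residues: 9 · 3 · 2 = 27 → 54.
Reducing modulo 23: 54 = 2·23 + 8, so 18^50 ≡ 8.

8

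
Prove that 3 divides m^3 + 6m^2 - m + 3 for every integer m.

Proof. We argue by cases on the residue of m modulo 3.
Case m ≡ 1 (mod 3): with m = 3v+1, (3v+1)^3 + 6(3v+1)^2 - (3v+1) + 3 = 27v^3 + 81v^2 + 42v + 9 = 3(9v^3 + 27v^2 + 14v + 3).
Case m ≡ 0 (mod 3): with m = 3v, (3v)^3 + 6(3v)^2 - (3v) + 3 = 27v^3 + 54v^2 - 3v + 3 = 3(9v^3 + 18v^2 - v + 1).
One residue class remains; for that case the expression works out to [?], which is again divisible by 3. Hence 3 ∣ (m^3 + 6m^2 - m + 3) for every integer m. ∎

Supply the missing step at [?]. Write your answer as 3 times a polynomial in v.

The residues treated are {1, 0}, so the missing case is m ≡ 2 (mod 3); write m = 3v+2.
Then (3v+2)^3 + 6(3v+2)^2 - (3v+2) + 3 = 27v^3 + 108v^2 + 105v + 33 = 3(9v^3 + 36v^2 + 35v + 11).

3(9v^3 + 36v^2 + 35v + 11)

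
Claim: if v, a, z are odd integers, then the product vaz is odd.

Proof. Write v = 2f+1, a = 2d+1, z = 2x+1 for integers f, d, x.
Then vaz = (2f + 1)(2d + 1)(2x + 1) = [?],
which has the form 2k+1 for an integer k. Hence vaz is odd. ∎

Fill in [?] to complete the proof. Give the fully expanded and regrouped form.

(2f + 1)(2d + 1)(2x + 1) = 8dfx + 4df + 4dx + 2d + 4fx + 2f + 2x + 1
= 2(4dfx + 2df + 2dx + d + 2fx + f + x) + 1.
Since 4dfx + 2df + 2dx + d + 2fx + f + x is an integer, the product is of the form 2k+1 for an integer k.

2(4dfx + 2df + 2dx + d + 2fx + f + x) + 1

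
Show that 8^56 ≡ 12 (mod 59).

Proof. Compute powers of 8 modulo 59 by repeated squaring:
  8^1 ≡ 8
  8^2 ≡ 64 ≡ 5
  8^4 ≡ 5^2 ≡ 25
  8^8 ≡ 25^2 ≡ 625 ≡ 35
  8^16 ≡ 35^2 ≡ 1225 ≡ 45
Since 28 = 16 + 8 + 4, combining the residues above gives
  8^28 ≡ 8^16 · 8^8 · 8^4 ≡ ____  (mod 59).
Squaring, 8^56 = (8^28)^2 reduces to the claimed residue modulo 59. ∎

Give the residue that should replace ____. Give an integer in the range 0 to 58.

22

Multiply the listed residues: 45 · 35 · 25 = 1575 → 39375.
Reducing modulo 59: 39375 = 667·59 + 22, so 8^28 ≡ 22.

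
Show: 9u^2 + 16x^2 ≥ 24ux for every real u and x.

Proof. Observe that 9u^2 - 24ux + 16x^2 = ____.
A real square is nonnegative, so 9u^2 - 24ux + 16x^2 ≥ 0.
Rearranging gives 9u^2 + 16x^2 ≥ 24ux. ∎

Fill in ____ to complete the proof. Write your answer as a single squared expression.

(3u - 4x)^2

The leading and trailing coefficients are 3^2 and 4^2, and 24 = 2·3·4, so the trinomial is (3u - 4x)^2.
Hence 9u^2 - 24ux + 16x^2 ≥ 0.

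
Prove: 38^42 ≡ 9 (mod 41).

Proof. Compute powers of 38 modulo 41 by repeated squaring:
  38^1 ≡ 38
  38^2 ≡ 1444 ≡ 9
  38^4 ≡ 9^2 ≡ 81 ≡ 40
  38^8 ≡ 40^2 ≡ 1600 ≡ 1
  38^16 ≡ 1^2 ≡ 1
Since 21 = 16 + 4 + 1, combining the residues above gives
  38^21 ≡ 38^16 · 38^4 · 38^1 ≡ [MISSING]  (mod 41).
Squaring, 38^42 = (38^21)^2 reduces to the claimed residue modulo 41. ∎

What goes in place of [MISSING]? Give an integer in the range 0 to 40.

Multiply the listed residues: 1 · 40 · 38 = 40 → 1520.
Reducing modulo 41: 1520 = 37·41 + 3, so 38^21 ≡ 3.

3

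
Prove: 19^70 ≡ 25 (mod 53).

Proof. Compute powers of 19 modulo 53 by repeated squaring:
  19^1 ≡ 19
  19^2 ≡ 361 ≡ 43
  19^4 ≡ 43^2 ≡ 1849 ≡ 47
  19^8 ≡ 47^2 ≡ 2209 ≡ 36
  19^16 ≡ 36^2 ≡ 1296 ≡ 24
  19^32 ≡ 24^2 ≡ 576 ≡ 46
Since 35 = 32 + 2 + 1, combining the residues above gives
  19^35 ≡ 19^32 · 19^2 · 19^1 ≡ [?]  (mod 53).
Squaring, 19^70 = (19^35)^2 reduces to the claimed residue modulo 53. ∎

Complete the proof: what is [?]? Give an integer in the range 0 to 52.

Multiply the listed residues: 46 · 43 · 19 = 1978 → 37582.
Reducing modulo 53: 37582 = 709·53 + 5, so 19^35 ≡ 5.

5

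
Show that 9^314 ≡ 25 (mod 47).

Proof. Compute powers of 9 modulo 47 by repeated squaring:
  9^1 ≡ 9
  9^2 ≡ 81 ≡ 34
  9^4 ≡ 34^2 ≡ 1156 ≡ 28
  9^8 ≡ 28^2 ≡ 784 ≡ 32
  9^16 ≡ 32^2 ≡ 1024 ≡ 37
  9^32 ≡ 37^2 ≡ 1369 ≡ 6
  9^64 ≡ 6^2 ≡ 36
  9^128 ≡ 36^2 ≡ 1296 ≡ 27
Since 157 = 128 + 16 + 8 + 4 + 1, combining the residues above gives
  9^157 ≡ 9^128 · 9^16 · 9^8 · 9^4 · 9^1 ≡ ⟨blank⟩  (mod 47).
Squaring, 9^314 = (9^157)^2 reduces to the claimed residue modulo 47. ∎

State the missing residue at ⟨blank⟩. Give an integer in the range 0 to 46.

Multiply the listed residues: 27 · 37 · 32 · 28 · 9 = 999 → 31968 → 895104 → 8055936.
Reducing modulo 47: 8055936 = 171402·47 + 42, so 9^157 ≡ 42.

42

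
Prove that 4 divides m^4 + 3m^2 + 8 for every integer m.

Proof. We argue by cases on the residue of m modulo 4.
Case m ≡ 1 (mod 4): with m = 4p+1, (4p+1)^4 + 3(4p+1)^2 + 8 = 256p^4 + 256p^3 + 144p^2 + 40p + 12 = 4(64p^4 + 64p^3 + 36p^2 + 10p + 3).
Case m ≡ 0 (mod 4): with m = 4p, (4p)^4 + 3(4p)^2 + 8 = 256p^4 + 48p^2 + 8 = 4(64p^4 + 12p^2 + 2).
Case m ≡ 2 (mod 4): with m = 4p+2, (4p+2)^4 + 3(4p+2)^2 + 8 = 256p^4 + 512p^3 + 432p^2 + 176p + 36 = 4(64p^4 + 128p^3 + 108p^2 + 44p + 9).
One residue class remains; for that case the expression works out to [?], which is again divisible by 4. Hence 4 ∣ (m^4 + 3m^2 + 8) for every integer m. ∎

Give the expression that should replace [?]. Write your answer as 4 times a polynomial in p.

Only m ≡ 3 (mod 4) is unaccounted for. Put m = 4p+3:
(4p+3)^4 + 3(4p+3)^2 + 8 expands to 256p^4 + 768p^3 + 912p^2 + 504p + 116,
and factoring out 4 leaves 4(64p^4 + 192p^3 + 228p^2 + 126p + 29).

4(64p^4 + 192p^3 + 228p^2 + 126p + 29)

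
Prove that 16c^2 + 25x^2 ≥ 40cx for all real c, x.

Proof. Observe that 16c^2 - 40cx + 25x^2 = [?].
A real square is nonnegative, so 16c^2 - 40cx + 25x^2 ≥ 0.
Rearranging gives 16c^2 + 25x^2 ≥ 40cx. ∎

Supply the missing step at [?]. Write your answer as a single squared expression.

(4c - 5x)^2

16c^2 - 40cx + 25x^2 is a perfect-square trinomial: the outer terms are (4c)^2 and (5x)^2, and the cross term is -2·4c·5x.
So 16c^2 - 40cx + 25x^2 = (4c - 5x)^2 ≥ 0.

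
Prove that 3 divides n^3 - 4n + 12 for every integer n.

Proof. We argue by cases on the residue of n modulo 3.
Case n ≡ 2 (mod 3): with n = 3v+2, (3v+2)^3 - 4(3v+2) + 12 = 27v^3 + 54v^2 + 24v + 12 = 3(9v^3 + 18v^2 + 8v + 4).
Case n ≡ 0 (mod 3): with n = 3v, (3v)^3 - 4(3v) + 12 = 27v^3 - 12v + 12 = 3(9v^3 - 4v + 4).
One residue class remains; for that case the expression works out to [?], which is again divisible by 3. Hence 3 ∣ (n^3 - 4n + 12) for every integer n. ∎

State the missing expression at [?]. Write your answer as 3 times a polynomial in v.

3(9v^3 + 9v^2 - v + 3)

Only n ≡ 1 (mod 3) is unaccounted for. Put n = 3v+1:
(3v+1)^3 - 4(3v+1) + 12 expands to 27v^3 + 27v^2 - 3v + 9,
and factoring out 3 leaves 3(9v^3 + 9v^2 - v + 3).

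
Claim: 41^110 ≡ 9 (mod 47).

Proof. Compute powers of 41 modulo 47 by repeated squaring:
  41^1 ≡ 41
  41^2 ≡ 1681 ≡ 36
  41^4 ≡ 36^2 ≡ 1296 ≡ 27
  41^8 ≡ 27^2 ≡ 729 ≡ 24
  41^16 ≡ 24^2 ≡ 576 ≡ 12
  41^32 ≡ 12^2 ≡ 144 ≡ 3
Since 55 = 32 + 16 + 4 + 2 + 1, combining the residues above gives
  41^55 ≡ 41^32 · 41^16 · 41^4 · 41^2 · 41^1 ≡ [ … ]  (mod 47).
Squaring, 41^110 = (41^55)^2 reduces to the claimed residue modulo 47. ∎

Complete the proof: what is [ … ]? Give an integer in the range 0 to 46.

Multiply the listed residues: 3 · 12 · 27 · 36 · 41 = 36 → 972 → 34992 → 1434672.
Reducing modulo 47: 1434672 = 30524·47 + 44, so 41^55 ≡ 44.

44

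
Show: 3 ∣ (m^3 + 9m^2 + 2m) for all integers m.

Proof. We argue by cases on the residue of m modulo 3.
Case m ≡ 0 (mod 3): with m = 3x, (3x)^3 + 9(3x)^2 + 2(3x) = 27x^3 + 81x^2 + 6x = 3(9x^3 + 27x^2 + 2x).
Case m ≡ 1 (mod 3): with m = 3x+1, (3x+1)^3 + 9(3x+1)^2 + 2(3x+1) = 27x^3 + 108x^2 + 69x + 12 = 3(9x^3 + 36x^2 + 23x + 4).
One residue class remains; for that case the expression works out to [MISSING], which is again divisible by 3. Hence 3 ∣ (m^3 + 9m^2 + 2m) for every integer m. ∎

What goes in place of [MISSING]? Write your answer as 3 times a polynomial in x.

Only m ≡ 2 (mod 3) is unaccounted for. Put m = 3x+2:
(3x+2)^3 + 9(3x+2)^2 + 2(3x+2) expands to 27x^3 + 135x^2 + 150x + 48,
and factoring out 3 leaves 3(9x^3 + 45x^2 + 50x + 16).

3(9x^3 + 45x^2 + 50x + 16)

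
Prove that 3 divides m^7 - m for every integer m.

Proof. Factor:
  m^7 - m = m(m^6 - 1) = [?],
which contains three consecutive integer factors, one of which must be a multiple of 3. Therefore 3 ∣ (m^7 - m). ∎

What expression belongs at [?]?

m^6 - 1 = (m^2 - 1)(m^4 + m^2 + 1), and m^2 - 1 = (m-1)(m+1).
So m(m^6 - 1) = (m - 1)m(m + 1)(m^4 + m^2 + 1).

(m - 1)m(m + 1)(m^4 + m^2 + 1)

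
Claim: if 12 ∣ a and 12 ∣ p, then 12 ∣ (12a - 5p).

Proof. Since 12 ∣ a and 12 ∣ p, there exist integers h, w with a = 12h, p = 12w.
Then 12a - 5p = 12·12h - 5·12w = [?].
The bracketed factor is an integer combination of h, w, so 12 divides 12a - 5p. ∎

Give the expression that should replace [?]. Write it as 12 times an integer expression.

Pull the common 12 out of every term: 12·12h - 5·12w = 12(12h - 5w).
12h - 5w is an integer, which exhibits the divisibility.

12(12h - 5w)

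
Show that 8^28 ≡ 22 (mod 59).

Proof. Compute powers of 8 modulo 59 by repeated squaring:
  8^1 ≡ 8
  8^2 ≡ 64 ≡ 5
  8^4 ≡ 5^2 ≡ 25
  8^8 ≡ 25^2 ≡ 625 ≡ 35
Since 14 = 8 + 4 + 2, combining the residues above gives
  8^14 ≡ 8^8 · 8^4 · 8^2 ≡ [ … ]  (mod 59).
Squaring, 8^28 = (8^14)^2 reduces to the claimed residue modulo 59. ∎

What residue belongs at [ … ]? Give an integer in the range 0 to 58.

9

Multiply the listed residues: 35 · 25 · 5 = 875 → 4375.
Reducing modulo 59: 4375 = 74·59 + 9, so 8^14 ≡ 9.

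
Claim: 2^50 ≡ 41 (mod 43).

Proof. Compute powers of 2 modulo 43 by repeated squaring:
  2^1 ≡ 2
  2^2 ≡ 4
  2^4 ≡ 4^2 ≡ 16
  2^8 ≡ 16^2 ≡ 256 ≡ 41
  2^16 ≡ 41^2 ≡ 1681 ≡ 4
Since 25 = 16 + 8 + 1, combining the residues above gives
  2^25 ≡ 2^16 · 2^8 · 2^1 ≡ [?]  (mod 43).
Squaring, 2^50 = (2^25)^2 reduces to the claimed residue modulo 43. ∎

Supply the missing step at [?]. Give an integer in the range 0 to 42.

Multiply the listed residues: 4 · 41 · 2 = 164 → 328.
Reducing modulo 43: 328 = 7·43 + 27, so 2^25 ≡ 27.

27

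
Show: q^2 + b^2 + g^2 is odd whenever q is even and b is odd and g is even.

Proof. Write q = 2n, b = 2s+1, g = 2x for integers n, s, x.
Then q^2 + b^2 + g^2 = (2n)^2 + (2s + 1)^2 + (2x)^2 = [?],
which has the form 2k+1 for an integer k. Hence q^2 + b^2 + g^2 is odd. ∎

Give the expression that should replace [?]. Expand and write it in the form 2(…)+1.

2(2n^2 + 2s^2 + 2s + 2x^2) + 1

(2n)^2 + (2s + 1)^2 + (2x)^2 = 4n^2 + 4s^2 + 4s + 4x^2 + 1
= 2(2n^2 + 2s^2 + 2s + 2x^2) + 1.
Since 2n^2 + 2s^2 + 2s + 2x^2 is an integer, the sum of squares is of the form 2k+1 for an integer k.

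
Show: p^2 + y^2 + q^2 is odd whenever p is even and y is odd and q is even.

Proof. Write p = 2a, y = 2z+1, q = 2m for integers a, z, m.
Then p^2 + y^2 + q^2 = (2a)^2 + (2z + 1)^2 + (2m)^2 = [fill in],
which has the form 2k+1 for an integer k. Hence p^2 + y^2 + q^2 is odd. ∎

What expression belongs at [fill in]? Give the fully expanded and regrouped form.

(2a)^2 + (2z + 1)^2 + (2m)^2 = 4a^2 + 4m^2 + 4z^2 + 4z + 1
= 2(2a^2 + 2m^2 + 2z^2 + 2z) + 1.
Since 2a^2 + 2m^2 + 2z^2 + 2z is an integer, the sum of squares is of the form 2k+1 for an integer k.

2(2a^2 + 2m^2 + 2z^2 + 2z) + 1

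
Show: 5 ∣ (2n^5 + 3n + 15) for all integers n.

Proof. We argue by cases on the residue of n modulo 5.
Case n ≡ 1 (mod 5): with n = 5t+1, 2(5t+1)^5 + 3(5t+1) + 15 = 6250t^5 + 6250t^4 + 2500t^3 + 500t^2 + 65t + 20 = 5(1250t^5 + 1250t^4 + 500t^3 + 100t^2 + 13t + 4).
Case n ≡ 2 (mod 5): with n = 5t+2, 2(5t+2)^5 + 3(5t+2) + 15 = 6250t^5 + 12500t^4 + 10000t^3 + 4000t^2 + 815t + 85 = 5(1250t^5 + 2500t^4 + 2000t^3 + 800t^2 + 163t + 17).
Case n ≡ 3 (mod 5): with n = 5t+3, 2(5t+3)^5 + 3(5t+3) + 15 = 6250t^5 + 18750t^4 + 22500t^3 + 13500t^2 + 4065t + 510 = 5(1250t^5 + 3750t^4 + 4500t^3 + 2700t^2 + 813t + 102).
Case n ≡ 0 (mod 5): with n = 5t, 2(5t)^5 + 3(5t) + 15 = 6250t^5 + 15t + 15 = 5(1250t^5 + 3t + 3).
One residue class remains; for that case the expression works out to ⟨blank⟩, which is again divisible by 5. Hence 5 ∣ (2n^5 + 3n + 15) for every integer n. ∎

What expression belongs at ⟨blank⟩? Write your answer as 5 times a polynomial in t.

The residues treated are {1, 2, 3, 0}, so the missing case is n ≡ 4 (mod 5); write n = 5t+4.
Then 2(5t+4)^5 + 3(5t+4) + 15 = 6250t^5 + 25000t^4 + 40000t^3 + 32000t^2 + 12815t + 2075 = 5(1250t^5 + 5000t^4 + 8000t^3 + 6400t^2 + 2563t + 415).

5(1250t^5 + 5000t^4 + 8000t^3 + 6400t^2 + 2563t + 415)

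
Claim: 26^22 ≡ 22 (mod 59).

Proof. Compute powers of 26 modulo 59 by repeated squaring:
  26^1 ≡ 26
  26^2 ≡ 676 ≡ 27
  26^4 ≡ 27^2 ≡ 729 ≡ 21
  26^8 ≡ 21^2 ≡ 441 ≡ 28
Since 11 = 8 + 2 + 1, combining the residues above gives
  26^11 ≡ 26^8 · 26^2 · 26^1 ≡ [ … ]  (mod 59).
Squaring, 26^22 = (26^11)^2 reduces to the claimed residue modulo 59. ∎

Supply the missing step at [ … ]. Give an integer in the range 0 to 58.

9

26^8 · 26^2 · 26^1 ≡ 28 · 27 · 26 = 19656.
19656 mod 59 = 9, so 26^11 ≡ 9 (mod 59).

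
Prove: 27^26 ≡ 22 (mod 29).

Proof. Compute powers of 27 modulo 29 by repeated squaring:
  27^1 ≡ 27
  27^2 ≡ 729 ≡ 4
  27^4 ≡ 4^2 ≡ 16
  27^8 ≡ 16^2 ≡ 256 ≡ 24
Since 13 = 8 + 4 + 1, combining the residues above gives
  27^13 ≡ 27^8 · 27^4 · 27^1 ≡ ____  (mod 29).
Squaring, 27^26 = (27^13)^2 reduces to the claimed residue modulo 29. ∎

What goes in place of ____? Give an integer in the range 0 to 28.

15

Multiply the listed residues: 24 · 16 · 27 = 384 → 10368.
Reducing modulo 29: 10368 = 357·29 + 15, so 27^13 ≡ 15.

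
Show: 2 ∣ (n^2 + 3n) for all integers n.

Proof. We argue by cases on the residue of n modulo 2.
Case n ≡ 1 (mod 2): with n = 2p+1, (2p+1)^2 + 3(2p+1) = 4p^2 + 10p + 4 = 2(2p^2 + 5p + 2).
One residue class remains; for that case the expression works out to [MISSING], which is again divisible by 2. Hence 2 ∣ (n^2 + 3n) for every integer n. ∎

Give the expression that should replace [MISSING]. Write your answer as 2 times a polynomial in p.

2(2p^2 + 3p)

The residues treated are {1}, so the missing case is n ≡ 0 (mod 2); write n = 2p.
Then (2p)^2 + 3(2p) = 4p^2 + 6p = 2(2p^2 + 3p).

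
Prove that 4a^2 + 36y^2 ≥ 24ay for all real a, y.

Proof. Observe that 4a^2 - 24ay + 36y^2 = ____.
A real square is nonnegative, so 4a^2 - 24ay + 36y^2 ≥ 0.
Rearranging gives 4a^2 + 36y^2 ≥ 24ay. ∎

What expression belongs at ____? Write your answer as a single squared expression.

(2a - 6y)^2

The leading and trailing coefficients are 2^2 and 6^2, and 24 = 2·2·6, so the trinomial is (2a - 6y)^2.
Hence 4a^2 - 24ay + 36y^2 ≥ 0.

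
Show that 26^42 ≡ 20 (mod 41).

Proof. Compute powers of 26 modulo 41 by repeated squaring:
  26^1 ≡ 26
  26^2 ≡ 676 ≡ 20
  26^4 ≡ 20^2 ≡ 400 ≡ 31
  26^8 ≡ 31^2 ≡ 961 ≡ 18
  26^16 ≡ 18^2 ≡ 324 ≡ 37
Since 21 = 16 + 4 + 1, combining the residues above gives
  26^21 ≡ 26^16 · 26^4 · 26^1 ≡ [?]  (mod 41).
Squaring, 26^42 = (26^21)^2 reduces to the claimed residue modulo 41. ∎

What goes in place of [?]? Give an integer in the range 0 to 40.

Multiply the listed residues: 37 · 31 · 26 = 1147 → 29822.
Reducing modulo 41: 29822 = 727·41 + 15, so 26^21 ≡ 15.

15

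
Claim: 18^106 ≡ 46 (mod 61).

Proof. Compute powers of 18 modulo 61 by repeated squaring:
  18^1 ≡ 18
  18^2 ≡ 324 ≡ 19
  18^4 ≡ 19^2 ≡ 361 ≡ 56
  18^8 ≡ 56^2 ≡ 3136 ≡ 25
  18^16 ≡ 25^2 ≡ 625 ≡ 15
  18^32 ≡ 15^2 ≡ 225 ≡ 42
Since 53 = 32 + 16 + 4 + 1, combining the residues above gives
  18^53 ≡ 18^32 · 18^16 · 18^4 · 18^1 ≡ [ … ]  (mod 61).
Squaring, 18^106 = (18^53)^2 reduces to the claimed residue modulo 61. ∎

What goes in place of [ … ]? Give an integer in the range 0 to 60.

18^32 · 18^16 · 18^4 · 18^1 ≡ 42 · 15 · 56 · 18 = 635040.
635040 mod 61 = 30, so 18^53 ≡ 30 (mod 61).

30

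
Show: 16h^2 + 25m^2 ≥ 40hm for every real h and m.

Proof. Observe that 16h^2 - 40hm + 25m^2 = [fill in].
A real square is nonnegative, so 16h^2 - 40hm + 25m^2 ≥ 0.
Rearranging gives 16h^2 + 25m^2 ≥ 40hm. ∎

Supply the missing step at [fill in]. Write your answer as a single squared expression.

16h^2 - 40hm + 25m^2 is a perfect-square trinomial: the outer terms are (4h)^2 and (5m)^2, and the cross term is -2·4h·5m.
So 16h^2 - 40hm + 25m^2 = (4h - 5m)^2 ≥ 0.

(4h - 5m)^2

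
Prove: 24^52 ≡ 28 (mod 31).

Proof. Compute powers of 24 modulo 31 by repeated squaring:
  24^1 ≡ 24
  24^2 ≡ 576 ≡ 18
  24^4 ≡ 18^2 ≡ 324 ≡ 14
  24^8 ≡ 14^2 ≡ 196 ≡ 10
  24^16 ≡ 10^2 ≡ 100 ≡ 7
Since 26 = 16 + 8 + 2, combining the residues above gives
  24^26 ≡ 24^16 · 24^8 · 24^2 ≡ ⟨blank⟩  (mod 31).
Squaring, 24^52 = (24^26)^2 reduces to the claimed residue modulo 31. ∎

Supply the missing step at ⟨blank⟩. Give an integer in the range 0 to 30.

20

24^16 · 24^8 · 24^2 ≡ 7 · 10 · 18 = 1260.
1260 mod 31 = 20, so 24^26 ≡ 20 (mod 31).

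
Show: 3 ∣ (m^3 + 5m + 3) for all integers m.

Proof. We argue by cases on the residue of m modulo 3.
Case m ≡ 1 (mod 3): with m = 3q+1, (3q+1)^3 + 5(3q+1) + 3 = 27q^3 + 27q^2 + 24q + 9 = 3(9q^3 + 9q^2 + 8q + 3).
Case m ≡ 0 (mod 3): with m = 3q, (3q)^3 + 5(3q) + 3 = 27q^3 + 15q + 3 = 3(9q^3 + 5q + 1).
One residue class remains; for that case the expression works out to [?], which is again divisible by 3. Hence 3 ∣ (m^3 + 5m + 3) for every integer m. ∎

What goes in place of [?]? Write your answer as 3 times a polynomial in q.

Only m ≡ 2 (mod 3) is unaccounted for. Put m = 3q+2:
(3q+2)^3 + 5(3q+2) + 3 expands to 27q^3 + 54q^2 + 51q + 21,
and factoring out 3 leaves 3(9q^3 + 18q^2 + 17q + 7).

3(9q^3 + 18q^2 + 17q + 7)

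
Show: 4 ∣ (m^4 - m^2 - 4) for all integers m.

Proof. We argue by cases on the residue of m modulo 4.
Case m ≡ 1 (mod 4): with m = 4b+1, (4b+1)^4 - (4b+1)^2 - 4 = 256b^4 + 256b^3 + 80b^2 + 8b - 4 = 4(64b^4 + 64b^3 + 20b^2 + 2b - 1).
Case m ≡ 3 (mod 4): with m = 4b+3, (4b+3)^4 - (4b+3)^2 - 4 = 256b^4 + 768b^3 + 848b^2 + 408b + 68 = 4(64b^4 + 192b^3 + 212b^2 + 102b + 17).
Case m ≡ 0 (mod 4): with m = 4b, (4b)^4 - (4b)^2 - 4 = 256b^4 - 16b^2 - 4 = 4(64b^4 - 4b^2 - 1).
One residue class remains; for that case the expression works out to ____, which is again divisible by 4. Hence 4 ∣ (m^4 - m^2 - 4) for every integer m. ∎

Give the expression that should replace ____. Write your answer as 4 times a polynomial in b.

The residues treated are {1, 3, 0}, so the missing case is m ≡ 2 (mod 4); write m = 4b+2.
Then (4b+2)^4 - (4b+2)^2 - 4 = 256b^4 + 512b^3 + 368b^2 + 112b + 8 = 4(64b^4 + 128b^3 + 92b^2 + 28b + 2).

4(64b^4 + 128b^3 + 92b^2 + 28b + 2)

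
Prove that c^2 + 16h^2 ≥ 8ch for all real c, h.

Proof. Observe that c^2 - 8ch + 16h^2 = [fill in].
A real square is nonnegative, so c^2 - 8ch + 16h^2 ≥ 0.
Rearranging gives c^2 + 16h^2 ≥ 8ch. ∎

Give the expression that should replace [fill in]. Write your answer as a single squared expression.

(c - 4h)^2

c^2 - 8ch + 16h^2 is a perfect-square trinomial: the outer terms are (c)^2 and (4h)^2, and the cross term is -2·c·4h.
So c^2 - 8ch + 16h^2 = (c - 4h)^2 ≥ 0.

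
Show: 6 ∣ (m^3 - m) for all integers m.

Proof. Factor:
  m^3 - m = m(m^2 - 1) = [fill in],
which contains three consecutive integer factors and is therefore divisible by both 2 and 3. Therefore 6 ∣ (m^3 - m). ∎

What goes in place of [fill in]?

(m - 1)m(m + 1)

m(m^2 - 1) = m(m - 1)(m + 1) = (m - 1)m(m + 1).
These three factors are consecutive integers, so their product is divisible by 6.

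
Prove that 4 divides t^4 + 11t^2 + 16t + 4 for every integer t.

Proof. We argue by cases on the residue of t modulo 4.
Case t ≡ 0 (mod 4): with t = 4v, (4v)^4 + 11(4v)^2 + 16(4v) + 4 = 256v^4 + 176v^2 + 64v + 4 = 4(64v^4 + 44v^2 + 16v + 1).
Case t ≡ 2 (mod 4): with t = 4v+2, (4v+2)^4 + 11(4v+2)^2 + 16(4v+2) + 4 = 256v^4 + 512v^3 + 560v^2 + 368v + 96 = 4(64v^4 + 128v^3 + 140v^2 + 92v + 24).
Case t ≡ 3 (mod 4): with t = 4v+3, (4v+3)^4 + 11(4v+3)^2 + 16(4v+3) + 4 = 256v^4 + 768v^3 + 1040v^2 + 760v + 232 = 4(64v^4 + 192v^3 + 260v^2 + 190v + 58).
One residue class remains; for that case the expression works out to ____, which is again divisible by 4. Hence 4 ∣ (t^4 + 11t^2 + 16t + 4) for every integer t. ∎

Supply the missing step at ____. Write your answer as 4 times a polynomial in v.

The residues treated are {0, 2, 3}, so the missing case is t ≡ 1 (mod 4); write t = 4v+1.
Then (4v+1)^4 + 11(4v+1)^2 + 16(4v+1) + 4 = 256v^4 + 256v^3 + 272v^2 + 168v + 32 = 4(64v^4 + 64v^3 + 68v^2 + 42v + 8).

4(64v^4 + 64v^3 + 68v^2 + 42v + 8)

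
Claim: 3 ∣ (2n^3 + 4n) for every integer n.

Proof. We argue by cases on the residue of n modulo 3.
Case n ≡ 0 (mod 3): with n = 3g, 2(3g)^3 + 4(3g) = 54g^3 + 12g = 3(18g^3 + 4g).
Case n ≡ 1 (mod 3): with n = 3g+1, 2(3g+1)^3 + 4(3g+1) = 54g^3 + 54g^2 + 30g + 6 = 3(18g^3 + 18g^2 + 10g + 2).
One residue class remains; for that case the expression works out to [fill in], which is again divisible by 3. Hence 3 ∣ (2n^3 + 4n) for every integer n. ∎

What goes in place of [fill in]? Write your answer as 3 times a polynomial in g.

3(18g^3 + 36g^2 + 28g + 8)

The residues treated are {0, 1}, so the missing case is n ≡ 2 (mod 3); write n = 3g+2.
Then 2(3g+2)^3 + 4(3g+2) = 54g^3 + 108g^2 + 84g + 24 = 3(18g^3 + 36g^2 + 28g + 8).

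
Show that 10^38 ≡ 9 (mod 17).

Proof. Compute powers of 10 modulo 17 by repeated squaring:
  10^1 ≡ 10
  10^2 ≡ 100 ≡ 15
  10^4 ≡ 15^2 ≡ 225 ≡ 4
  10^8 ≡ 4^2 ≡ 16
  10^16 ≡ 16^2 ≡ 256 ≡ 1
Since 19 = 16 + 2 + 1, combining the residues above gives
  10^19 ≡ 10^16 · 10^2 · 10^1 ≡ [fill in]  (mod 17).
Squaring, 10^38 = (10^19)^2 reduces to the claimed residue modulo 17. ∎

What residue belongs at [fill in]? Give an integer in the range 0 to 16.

14

10^16 · 10^2 · 10^1 ≡ 1 · 15 · 10 = 150.
150 mod 17 = 14, so 10^19 ≡ 14 (mod 17).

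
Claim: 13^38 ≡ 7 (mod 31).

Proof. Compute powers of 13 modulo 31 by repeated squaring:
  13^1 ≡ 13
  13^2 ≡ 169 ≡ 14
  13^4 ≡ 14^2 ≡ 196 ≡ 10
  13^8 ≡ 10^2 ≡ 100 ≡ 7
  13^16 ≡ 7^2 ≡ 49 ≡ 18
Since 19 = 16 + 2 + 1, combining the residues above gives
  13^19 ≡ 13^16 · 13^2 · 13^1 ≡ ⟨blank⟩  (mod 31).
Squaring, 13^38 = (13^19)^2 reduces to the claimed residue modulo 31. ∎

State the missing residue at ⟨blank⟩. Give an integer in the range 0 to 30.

21

Multiply the listed residues: 18 · 14 · 13 = 252 → 3276.
Reducing modulo 31: 3276 = 105·31 + 21, so 13^19 ≡ 21.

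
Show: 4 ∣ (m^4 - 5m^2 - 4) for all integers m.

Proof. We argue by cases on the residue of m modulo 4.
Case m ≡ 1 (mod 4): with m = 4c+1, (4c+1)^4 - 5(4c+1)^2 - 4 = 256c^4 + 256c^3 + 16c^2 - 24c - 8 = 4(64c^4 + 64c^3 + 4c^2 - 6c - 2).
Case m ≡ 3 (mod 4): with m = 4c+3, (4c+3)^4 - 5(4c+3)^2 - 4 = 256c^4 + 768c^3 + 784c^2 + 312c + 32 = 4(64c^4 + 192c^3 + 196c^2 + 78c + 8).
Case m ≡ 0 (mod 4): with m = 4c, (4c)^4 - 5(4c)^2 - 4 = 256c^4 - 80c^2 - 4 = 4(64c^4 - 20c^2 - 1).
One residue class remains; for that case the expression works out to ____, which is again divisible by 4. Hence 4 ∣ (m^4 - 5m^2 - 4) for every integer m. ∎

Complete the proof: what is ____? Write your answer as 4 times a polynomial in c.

The residues treated are {1, 3, 0}, so the missing case is m ≡ 2 (mod 4); write m = 4c+2.
Then (4c+2)^4 - 5(4c+2)^2 - 4 = 256c^4 + 512c^3 + 304c^2 + 48c - 8 = 4(64c^4 + 128c^3 + 76c^2 + 12c - 2).

4(64c^4 + 128c^3 + 76c^2 + 12c - 2)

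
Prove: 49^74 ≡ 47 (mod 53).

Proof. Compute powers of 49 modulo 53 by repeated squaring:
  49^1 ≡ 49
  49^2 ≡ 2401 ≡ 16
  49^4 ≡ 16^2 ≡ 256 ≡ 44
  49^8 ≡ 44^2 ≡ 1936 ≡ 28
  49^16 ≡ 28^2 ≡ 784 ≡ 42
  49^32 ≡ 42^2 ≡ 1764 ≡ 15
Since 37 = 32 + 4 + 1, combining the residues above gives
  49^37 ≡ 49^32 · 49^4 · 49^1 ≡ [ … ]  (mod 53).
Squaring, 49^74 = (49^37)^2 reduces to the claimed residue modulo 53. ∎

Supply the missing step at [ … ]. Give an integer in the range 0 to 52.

49^32 · 49^4 · 49^1 ≡ 15 · 44 · 49 = 32340.
32340 mod 53 = 10, so 49^37 ≡ 10 (mod 53).

10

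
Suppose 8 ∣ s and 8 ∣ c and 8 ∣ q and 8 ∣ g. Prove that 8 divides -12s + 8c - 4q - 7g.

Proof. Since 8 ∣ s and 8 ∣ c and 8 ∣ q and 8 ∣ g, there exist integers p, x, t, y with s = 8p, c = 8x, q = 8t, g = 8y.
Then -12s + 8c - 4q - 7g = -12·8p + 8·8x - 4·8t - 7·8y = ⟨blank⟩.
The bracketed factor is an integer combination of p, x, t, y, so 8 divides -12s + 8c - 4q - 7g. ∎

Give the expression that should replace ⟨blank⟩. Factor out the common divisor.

8(-12p - 4t + 8x - 7y)

Each term has a factor of 8: -12·8p + 8·8x - 4·8t - 7·8y = 8·(-12p - 4t + 8x - 7y).
Since -12p - 4t + 8x - 7y is an integer, 8 ∣ (-12s + 8c - 4q - 7g).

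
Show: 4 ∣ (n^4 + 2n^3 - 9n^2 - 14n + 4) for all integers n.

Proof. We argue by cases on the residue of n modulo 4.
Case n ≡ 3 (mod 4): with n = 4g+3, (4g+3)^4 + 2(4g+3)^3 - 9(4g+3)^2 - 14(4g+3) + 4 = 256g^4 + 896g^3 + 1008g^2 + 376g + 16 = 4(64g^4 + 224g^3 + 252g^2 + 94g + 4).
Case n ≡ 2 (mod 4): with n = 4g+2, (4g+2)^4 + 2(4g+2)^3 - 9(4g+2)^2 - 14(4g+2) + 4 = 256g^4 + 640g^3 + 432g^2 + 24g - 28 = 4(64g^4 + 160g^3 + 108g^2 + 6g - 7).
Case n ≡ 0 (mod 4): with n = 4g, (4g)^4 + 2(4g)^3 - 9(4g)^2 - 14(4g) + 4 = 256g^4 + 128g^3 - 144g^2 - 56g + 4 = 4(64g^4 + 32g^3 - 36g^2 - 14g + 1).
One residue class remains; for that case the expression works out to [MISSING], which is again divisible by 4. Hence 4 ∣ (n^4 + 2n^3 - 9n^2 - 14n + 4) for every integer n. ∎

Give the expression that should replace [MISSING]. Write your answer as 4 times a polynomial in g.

Only n ≡ 1 (mod 4) is unaccounted for. Put n = 4g+1:
(4g+1)^4 + 2(4g+1)^3 - 9(4g+1)^2 - 14(4g+1) + 4 expands to 256g^4 + 384g^3 + 48g^2 - 88g - 16,
and factoring out 4 leaves 4(64g^4 + 96g^3 + 12g^2 - 22g - 4).

4(64g^4 + 96g^3 + 12g^2 - 22g - 4)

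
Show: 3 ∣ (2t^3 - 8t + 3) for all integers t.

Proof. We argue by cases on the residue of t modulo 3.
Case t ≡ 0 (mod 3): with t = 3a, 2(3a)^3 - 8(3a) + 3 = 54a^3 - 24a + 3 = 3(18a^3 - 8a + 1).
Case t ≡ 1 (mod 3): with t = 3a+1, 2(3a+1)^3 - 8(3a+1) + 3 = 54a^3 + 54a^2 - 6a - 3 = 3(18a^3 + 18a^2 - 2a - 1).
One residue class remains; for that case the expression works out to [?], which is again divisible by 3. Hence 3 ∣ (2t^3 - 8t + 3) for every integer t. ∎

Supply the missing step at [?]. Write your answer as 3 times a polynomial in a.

Only t ≡ 2 (mod 3) is unaccounted for. Put t = 3a+2:
2(3a+2)^3 - 8(3a+2) + 3 expands to 54a^3 + 108a^2 + 48a + 3,
and factoring out 3 leaves 3(18a^3 + 36a^2 + 16a + 1).

3(18a^3 + 36a^2 + 16a + 1)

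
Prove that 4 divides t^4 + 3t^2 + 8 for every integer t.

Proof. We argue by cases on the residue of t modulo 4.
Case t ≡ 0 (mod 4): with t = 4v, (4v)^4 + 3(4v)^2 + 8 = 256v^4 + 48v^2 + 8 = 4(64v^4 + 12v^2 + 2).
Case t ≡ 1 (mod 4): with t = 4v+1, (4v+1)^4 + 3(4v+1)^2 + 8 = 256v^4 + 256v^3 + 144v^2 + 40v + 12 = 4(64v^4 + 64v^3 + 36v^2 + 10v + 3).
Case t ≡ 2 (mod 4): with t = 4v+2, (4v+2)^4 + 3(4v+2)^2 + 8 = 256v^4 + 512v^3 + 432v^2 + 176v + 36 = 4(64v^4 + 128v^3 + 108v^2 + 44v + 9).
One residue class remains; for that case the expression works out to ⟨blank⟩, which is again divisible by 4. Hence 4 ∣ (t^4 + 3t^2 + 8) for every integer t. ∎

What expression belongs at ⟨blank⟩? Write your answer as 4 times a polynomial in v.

Only t ≡ 3 (mod 4) is unaccounted for. Put t = 4v+3:
(4v+3)^4 + 3(4v+3)^2 + 8 expands to 256v^4 + 768v^3 + 912v^2 + 504v + 116,
and factoring out 4 leaves 4(64v^4 + 192v^3 + 228v^2 + 126v + 29).

4(64v^4 + 192v^3 + 228v^2 + 126v + 29)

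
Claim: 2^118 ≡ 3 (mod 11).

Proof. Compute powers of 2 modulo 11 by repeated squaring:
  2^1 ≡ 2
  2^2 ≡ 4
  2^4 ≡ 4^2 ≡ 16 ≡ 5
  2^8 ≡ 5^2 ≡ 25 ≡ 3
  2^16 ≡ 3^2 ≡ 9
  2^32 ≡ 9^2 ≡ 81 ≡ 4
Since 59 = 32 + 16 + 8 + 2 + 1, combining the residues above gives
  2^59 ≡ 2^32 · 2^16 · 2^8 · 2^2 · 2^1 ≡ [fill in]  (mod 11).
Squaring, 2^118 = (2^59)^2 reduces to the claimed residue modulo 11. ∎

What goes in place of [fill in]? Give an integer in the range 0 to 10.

2^32 · 2^16 · 2^8 · 2^2 · 2^1 ≡ 4 · 9 · 3 · 4 · 2 = 864.
864 mod 11 = 6, so 2^59 ≡ 6 (mod 11).

6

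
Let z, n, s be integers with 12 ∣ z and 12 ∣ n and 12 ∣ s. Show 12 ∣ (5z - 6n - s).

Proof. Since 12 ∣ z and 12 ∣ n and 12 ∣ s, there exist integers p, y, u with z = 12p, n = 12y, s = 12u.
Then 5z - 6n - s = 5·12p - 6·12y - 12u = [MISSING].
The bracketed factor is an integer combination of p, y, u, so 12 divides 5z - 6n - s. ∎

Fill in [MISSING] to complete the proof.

12(5p - u - 6y)

Pull the common 12 out of every term: 5·12p - 6·12y - 12u = 12(5p - u - 6y).
5p - u - 6y is an integer, which exhibits the divisibility.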